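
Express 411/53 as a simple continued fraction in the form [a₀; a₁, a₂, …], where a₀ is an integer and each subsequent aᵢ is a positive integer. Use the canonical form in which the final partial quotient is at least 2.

[7; 1, 3, 13]

Apply division with remainder until the remainder is 0:
⌊411/53⌋ = 7, remainder 40
⌊53/40⌋ = 1, remainder 13
⌊40/13⌋ = 3, remainder 1
⌊13/1⌋ = 13, remainder 0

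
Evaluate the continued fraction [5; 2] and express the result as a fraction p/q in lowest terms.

11/2

a_0 = 5: 5/1
a_1 = 2: 11/2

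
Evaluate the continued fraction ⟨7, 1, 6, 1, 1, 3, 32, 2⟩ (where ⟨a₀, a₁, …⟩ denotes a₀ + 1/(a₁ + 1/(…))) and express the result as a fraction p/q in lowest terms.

27341/3475

Compute successive convergents:
a_0 = 7: 7/1
a_1 = 1: 8/1
a_2 = 6: 55/7
a_3 = 1: 63/8
a_4 = 1: 118/15
a_5 = 3: 417/53
a_6 = 32: 13462/1711
a_7 = 2: 27341/3475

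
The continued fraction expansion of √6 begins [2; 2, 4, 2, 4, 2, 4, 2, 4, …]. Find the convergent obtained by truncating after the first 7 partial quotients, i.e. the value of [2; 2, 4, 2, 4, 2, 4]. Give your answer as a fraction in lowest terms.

2158/881

a_0 = 2: 2/1
a_1 = 2: 5/2
a_2 = 4: 22/9
a_3 = 2: 49/20
a_4 = 4: 218/89
a_5 = 2: 485/198
a_6 = 4: 2158/881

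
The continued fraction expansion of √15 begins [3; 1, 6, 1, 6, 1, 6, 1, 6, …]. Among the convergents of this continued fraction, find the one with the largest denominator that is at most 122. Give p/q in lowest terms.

244/63

List convergents until the denominator exceeds the bound:
a_0 = 3: 3/1  (≤ bound)
a_1 = 1: 4/1  (≤ bound)
a_2 = 6: 27/7  (≤ bound)
a_3 = 1: 31/8  (≤ bound)
a_4 = 6: 213/55  (≤ bound)
a_5 = 1: 244/63  (≤ bound)
a_6 = 6: 1677/433  (> 122, stop)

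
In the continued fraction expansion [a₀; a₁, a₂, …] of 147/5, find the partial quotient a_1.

Repeatedly divide and take the remainder:
147 ÷ 5 → quotient 29, remainder 2
5 ÷ 2 → quotient 2, remainder 1

2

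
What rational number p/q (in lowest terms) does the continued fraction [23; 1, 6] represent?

Start with 6.
1 + 1/(6/1) = 1 + 1/6 = 7/6
23 + 1/(7/6) = 23 + 6/7 = 167/7

167/7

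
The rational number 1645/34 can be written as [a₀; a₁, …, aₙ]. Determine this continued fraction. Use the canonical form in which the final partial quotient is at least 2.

Repeatedly divide and take the remainder:
1645 = 48·34 + 13, so a_0 = 48
34 = 2·13 + 8, so a_1 = 2
13 = 1·8 + 5, so a_2 = 1
8 = 1·5 + 3, so a_3 = 1
5 = 1·3 + 2, so a_4 = 1
3 = 1·2 + 1, so a_5 = 1
2 = 2·1 + 0, so a_6 = 2

[48; 2, 1, 1, 1, 1, 2]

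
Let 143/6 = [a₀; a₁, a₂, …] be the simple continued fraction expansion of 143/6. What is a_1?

Repeatedly divide and take the remainder:
143 ÷ 6 → quotient 23, remainder 5
6 ÷ 5 → quotient 1, remainder 1

1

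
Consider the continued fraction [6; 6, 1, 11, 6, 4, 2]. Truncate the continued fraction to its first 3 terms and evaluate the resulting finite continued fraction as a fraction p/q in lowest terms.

43/7

a_0 = 6: 6/1
a_1 = 6: 37/6
a_2 = 1: 43/7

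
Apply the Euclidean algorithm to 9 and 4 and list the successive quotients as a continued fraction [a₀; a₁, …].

9 = 2·4 + 1, so a_0 = 2
4 = 4·1 + 0, so a_1 = 4

[2; 4]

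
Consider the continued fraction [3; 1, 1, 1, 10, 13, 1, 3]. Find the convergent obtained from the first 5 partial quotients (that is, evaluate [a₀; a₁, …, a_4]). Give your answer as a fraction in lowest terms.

Start with 10.
1 + 1/(10/1) = 1 + 1/10 = 11/10
1 + 1/(11/10) = 1 + 10/11 = 21/11
1 + 1/(21/11) = 1 + 11/21 = 32/21
3 + 1/(32/21) = 3 + 21/32 = 117/32

117/32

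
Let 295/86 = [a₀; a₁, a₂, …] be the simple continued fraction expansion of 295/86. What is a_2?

⌊295/86⌋ = 3, remainder 37
⌊86/37⌋ = 2, remainder 12
⌊37/12⌋ = 3, remainder 1

3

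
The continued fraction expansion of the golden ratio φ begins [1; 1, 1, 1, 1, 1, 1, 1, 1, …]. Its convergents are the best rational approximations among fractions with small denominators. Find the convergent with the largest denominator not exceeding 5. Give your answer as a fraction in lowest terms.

8/5

a_0 = 1: 1/1  (≤ bound)
a_1 = 1: 2/1  (≤ bound)
a_2 = 1: 3/2  (≤ bound)
a_3 = 1: 5/3  (≤ bound)
a_4 = 1: 8/5  (≤ bound)
a_5 = 1: 13/8  (> 5, stop)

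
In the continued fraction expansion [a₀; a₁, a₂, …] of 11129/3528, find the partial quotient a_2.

11129 ÷ 3528 → quotient 3, remainder 545
3528 ÷ 545 → quotient 6, remainder 258
545 ÷ 258 → quotient 2, remainder 29

2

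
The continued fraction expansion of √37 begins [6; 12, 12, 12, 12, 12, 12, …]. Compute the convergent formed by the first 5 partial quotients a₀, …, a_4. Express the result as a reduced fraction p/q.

Start with 12.
12 + 1/(12/1) = 12 + 1/12 = 145/12
12 + 1/(145/12) = 12 + 12/145 = 1752/145
12 + 1/(1752/145) = 12 + 145/1752 = 21169/1752
6 + 1/(21169/1752) = 6 + 1752/21169 = 128766/21169

128766/21169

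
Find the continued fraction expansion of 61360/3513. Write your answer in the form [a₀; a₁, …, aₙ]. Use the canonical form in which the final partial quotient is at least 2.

[17; 2, 6, 1, 38, 6]

61360 ÷ 3513 → quotient 17, remainder 1639
3513 ÷ 1639 → quotient 2, remainder 235
1639 ÷ 235 → quotient 6, remainder 229
235 ÷ 229 → quotient 1, remainder 6
229 ÷ 6 → quotient 38, remainder 1
6 ÷ 1 → quotient 6, remainder 0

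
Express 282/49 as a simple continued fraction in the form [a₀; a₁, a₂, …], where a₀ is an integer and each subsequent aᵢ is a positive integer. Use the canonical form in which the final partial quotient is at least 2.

[5; 1, 3, 12]

Apply division with remainder until the remainder is 0:
282 ÷ 49 → quotient 5, remainder 37
49 ÷ 37 → quotient 1, remainder 12
37 ÷ 12 → quotient 3, remainder 1
12 ÷ 1 → quotient 12, remainder 0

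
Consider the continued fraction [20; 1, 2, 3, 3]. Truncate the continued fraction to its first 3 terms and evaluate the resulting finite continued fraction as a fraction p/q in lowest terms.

62/3

Starting at the tail and folding back:
Start with 2.
1 + 1/(2/1) = 1 + 1/2 = 3/2
20 + 1/(3/2) = 20 + 2/3 = 62/3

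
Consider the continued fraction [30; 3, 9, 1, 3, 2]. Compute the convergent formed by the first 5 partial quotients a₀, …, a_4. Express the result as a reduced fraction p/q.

Starting at the tail and folding back:
Start with 3.
1 + 1/(3/1) = 1 + 1/3 = 4/3
9 + 1/(4/3) = 9 + 3/4 = 39/4
3 + 1/(39/4) = 3 + 4/39 = 121/39
30 + 1/(121/39) = 30 + 39/121 = 3669/121

3669/121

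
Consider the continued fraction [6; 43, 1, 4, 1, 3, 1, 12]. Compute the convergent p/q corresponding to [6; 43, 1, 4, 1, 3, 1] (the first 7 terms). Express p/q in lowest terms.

Compute successive convergents:
a_0 = 6: 6/1
a_1 = 43: 259/43
a_2 = 1: 265/44
a_3 = 4: 1319/219
a_4 = 1: 1584/263
a_5 = 3: 6071/1008
a_6 = 1: 7655/1271

7655/1271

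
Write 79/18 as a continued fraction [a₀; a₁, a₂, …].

79 = 4·18 + 7, so a_0 = 4
18 = 2·7 + 4, so a_1 = 2
7 = 1·4 + 3, so a_2 = 1
4 = 1·3 + 1, so a_3 = 1
3 = 3·1 + 0, so a_4 = 3

[4; 2, 1, 1, 3]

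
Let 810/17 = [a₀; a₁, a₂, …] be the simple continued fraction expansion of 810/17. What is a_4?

810 = 47·17 + 11, so a_0 = 47
17 = 1·11 + 6, so a_1 = 1
11 = 1·6 + 5, so a_2 = 1
6 = 1·5 + 1, so a_3 = 1
5 = 5·1 + 0, so a_4 = 5

5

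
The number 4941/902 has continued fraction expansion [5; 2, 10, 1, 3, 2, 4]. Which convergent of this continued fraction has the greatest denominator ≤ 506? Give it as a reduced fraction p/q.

a_0 = 5: 5/1  (≤ bound)
a_1 = 2: 11/2  (≤ bound)
a_2 = 10: 115/21  (≤ bound)
a_3 = 1: 126/23  (≤ bound)
a_4 = 3: 493/90  (≤ bound)
a_5 = 2: 1112/203  (≤ bound)
a_6 = 4: 4941/902  (> 506, stop)

1112/203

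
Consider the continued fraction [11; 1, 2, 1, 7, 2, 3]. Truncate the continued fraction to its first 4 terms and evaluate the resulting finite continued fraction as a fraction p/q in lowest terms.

Compute successive convergents:
a_0 = 11: 11/1
a_1 = 1: 12/1
a_2 = 2: 35/3
a_3 = 1: 47/4

47/4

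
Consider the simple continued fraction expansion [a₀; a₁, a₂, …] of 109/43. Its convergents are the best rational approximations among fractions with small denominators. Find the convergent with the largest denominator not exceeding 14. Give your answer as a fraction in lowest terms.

a_0 = 2: 2/1  (≤ bound)
a_1 = 1: 3/1  (≤ bound)
a_2 = 1: 5/2  (≤ bound)
a_3 = 6: 33/13  (≤ bound)
a_4 = 1: 38/15  (> 14, stop)

33/13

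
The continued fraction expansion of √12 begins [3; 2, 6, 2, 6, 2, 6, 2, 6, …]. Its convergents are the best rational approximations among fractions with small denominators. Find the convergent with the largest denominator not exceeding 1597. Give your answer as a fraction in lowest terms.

1351/390

a_0 = 3: 3/1  (≤ bound)
a_1 = 2: 7/2  (≤ bound)
a_2 = 6: 45/13  (≤ bound)
a_3 = 2: 97/28  (≤ bound)
a_4 = 6: 627/181  (≤ bound)
a_5 = 2: 1351/390  (≤ bound)
a_6 = 6: 8733/2521  (> 1597, stop)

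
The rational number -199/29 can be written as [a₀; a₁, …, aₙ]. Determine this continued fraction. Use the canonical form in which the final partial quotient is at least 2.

-199 ÷ 29 → quotient -7, remainder 4
29 ÷ 4 → quotient 7, remainder 1
4 ÷ 1 → quotient 4, remainder 0

[-7; 7, 4]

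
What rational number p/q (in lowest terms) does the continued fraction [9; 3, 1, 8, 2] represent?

685/74

Start with 2.
8 + 1/(2/1) = 8 + 1/2 = 17/2
1 + 1/(17/2) = 1 + 2/17 = 19/17
3 + 1/(19/17) = 3 + 17/19 = 74/19
9 + 1/(74/19) = 9 + 19/74 = 685/74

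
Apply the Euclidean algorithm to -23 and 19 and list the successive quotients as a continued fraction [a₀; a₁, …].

[-2; 1, 3, 1, 3]

-23 = -2·19 + 15, so a_0 = -2
19 = 1·15 + 4, so a_1 = 1
15 = 3·4 + 3, so a_2 = 3
4 = 1·3 + 1, so a_3 = 1
3 = 3·1 + 0, so a_4 = 3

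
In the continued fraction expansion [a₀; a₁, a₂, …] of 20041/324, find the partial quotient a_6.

2

20041 ÷ 324 → quotient 61, remainder 277
324 ÷ 277 → quotient 1, remainder 47
277 ÷ 47 → quotient 5, remainder 42
47 ÷ 42 → quotient 1, remainder 5
42 ÷ 5 → quotient 8, remainder 2
5 ÷ 2 → quotient 2, remainder 1
2 ÷ 1 → quotient 2, remainder 0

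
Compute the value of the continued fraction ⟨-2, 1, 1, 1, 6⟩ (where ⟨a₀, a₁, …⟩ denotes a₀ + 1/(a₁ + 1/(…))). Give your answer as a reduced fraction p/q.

-27/20

a_0 = -2: -2/1
a_1 = 1: -1/1
a_2 = 1: -3/2
a_3 = 1: -4/3
a_4 = 6: -27/20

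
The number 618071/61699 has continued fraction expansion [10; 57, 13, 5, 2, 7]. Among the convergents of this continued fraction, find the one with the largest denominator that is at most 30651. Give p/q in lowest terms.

82905/8276

a_0 = 10: 10/1  (≤ bound)
a_1 = 57: 571/57  (≤ bound)
a_2 = 13: 7433/742  (≤ bound)
a_3 = 5: 37736/3767  (≤ bound)
a_4 = 2: 82905/8276  (≤ bound)
a_5 = 7: 618071/61699  (> 30651, stop)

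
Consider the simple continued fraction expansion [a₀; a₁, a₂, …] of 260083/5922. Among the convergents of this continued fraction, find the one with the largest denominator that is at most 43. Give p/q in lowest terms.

527/12

a_0 = 43: 43/1  (≤ bound)
a_1 = 1: 44/1  (≤ bound)
a_2 = 11: 527/12  (≤ bound)
a_3 = 4: 2152/49  (> 43, stop)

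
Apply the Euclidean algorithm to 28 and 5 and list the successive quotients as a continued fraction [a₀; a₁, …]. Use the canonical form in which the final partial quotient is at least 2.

[5; 1, 1, 2]

28 ÷ 5 → quotient 5, remainder 3
5 ÷ 3 → quotient 1, remainder 2
3 ÷ 2 → quotient 1, remainder 1
2 ÷ 1 → quotient 2, remainder 0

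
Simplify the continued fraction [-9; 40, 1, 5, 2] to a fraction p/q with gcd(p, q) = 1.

-4766/531

Build up convergents one term at a time:
a_0 = -9: -9/1
a_1 = 40: -359/40
a_2 = 1: -368/41
a_3 = 5: -2199/245
a_4 = 2: -4766/531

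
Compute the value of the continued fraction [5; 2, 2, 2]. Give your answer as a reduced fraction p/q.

Work from the innermost term outward:
Start with 2.
2 + 1/(2/1) = 2 + 1/2 = 5/2
2 + 1/(5/2) = 2 + 2/5 = 12/5
5 + 1/(12/5) = 5 + 5/12 = 65/12

65/12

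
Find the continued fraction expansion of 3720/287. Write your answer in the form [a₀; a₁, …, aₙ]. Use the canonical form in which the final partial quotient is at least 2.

3720 = 12·287 + 276, so a_0 = 12
287 = 1·276 + 11, so a_1 = 1
276 = 25·11 + 1, so a_2 = 25
11 = 11·1 + 0, so a_3 = 11

[12; 1, 25, 11]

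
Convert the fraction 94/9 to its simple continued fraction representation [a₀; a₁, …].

Apply division with remainder until the remainder is 0:
94 = 10·9 + 4, so a_0 = 10
9 = 2·4 + 1, so a_1 = 2
4 = 4·1 + 0, so a_2 = 4

[10; 2, 4]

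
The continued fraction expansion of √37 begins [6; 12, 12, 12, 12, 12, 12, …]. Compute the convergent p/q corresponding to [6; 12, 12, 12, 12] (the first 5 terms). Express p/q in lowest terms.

128766/21169

Collapse the nested fraction from the inside out:
Start with 12.
12 + 1/(12/1) = 12 + 1/12 = 145/12
12 + 1/(145/12) = 12 + 12/145 = 1752/145
12 + 1/(1752/145) = 12 + 145/1752 = 21169/1752
6 + 1/(21169/1752) = 6 + 1752/21169 = 128766/21169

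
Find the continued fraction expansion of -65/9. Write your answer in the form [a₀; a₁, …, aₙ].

-65 ÷ 9 → quotient -8, remainder 7
9 ÷ 7 → quotient 1, remainder 2
7 ÷ 2 → quotient 3, remainder 1
2 ÷ 1 → quotient 2, remainder 0

[-8; 1, 3, 2]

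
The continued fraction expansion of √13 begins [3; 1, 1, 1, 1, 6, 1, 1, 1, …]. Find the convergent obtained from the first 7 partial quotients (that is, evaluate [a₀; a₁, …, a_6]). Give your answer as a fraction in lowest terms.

137/38

Collapse the nested fraction from the inside out:
Start with 1.
6 + 1/(1/1) = 6 + 1/1 = 7/1
1 + 1/(7/1) = 1 + 1/7 = 8/7
1 + 1/(8/7) = 1 + 7/8 = 15/8
1 + 1/(15/8) = 1 + 8/15 = 23/15
1 + 1/(23/15) = 1 + 15/23 = 38/23
3 + 1/(38/23) = 3 + 23/38 = 137/38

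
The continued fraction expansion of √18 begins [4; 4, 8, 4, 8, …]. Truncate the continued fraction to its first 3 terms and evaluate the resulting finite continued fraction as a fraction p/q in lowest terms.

140/33

Start with 8.
4 + 1/(8/1) = 4 + 1/8 = 33/8
4 + 1/(33/8) = 4 + 8/33 = 140/33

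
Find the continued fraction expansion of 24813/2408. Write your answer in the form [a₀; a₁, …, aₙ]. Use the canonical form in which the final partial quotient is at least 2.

[10; 3, 3, 1, 1, 34, 3]

Run the Euclidean algorithm, recording each quotient:
⌊24813/2408⌋ = 10, remainder 733
⌊2408/733⌋ = 3, remainder 209
⌊733/209⌋ = 3, remainder 106
⌊209/106⌋ = 1, remainder 103
⌊106/103⌋ = 1, remainder 3
⌊103/3⌋ = 34, remainder 1
⌊3/1⌋ = 3, remainder 0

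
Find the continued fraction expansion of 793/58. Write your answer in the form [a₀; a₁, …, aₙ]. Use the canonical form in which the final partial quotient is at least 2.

⌊793/58⌋ = 13, remainder 39
⌊58/39⌋ = 1, remainder 19
⌊39/19⌋ = 2, remainder 1
⌊19/1⌋ = 19, remainder 0

[13; 1, 2, 19]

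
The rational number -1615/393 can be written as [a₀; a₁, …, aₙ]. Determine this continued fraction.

[-5; 1, 8, 7, 6]

-1615 = -5·393 + 350, so a_0 = -5
393 = 1·350 + 43, so a_1 = 1
350 = 8·43 + 6, so a_2 = 8
43 = 7·6 + 1, so a_3 = 7
6 = 6·1 + 0, so a_4 = 6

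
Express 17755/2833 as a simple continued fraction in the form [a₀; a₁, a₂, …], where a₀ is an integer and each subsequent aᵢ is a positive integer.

[6; 3, 1, 2, 1, 7, 2, 11]

⌊17755/2833⌋ = 6, remainder 757
⌊2833/757⌋ = 3, remainder 562
⌊757/562⌋ = 1, remainder 195
⌊562/195⌋ = 2, remainder 172
⌊195/172⌋ = 1, remainder 23
⌊172/23⌋ = 7, remainder 11
⌊23/11⌋ = 2, remainder 1
⌊11/1⌋ = 11, remainder 0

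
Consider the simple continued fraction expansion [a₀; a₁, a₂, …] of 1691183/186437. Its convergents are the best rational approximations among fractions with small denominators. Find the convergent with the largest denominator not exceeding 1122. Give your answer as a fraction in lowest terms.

a_0 = 9: 9/1  (≤ bound)
a_1 = 14: 127/14  (≤ bound)
a_2 = 14: 1787/197  (≤ bound)
a_3 = 7: 12636/1393  (> 1122, stop)

1787/197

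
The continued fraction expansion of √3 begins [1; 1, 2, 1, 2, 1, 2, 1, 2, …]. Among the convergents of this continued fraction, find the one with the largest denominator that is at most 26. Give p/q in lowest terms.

26/15

List convergents until the denominator exceeds the bound:
a_0 = 1: 1/1  (≤ bound)
a_1 = 1: 2/1  (≤ bound)
a_2 = 2: 5/3  (≤ bound)
a_3 = 1: 7/4  (≤ bound)
a_4 = 2: 19/11  (≤ bound)
a_5 = 1: 26/15  (≤ bound)
a_6 = 2: 71/41  (> 26, stop)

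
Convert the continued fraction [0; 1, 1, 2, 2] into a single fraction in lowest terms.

Starting at the tail and folding back:
Start with 2.
2 + 1/(2/1) = 2 + 1/2 = 5/2
1 + 1/(5/2) = 1 + 2/5 = 7/5
1 + 1/(7/5) = 1 + 5/7 = 12/7
0 + 1/(12/7) = 0 + 7/12 = 7/12

7/12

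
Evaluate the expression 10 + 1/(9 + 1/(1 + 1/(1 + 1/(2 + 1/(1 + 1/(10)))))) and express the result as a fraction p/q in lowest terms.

Start with 10.
1 + 1/(10/1) = 1 + 1/10 = 11/10
2 + 1/(11/10) = 2 + 10/11 = 32/11
1 + 1/(32/11) = 1 + 11/32 = 43/32
1 + 1/(43/32) = 1 + 32/43 = 75/43
9 + 1/(75/43) = 9 + 43/75 = 718/75
10 + 1/(718/75) = 10 + 75/718 = 7255/718

7255/718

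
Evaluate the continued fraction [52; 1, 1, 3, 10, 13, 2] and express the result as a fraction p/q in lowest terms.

a_0 = 52: 52/1
a_1 = 1: 53/1
a_2 = 1: 105/2
a_3 = 3: 368/7
a_4 = 10: 3785/72
a_5 = 13: 49573/943
a_6 = 2: 102931/1958

102931/1958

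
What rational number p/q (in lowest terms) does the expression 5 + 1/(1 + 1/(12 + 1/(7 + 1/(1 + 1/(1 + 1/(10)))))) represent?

12292/2075

Use the convergent recurrence hₖ = aₖ·hₖ₋₁ + hₖ₋₂ (and likewise for the denominators kₖ):
a_0 = 5: 5/1
a_1 = 1: 6/1
a_2 = 12: 77/13
a_3 = 7: 545/92
a_4 = 1: 622/105
a_5 = 1: 1167/197
a_6 = 10: 12292/2075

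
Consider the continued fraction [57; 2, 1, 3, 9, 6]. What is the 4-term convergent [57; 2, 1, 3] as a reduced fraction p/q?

Start with 3.
1 + 1/(3/1) = 1 + 1/3 = 4/3
2 + 1/(4/3) = 2 + 3/4 = 11/4
57 + 1/(11/4) = 57 + 4/11 = 631/11

631/11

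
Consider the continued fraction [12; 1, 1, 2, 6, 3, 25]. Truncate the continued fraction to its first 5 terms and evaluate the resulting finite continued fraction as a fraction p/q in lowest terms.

403/32

Compute successive convergents:
a_0 = 12: 12/1
a_1 = 1: 13/1
a_2 = 1: 25/2
a_3 = 2: 63/5
a_4 = 6: 403/32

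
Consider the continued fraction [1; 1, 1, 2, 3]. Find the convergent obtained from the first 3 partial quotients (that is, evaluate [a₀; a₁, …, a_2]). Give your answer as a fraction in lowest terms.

3/2

a_0 = 1: 1/1
a_1 = 1: 2/1
a_2 = 1: 3/2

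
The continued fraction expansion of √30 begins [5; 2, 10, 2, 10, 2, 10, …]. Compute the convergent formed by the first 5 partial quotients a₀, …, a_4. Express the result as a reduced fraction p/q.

2525/461

Start with 10.
2 + 1/(10/1) = 2 + 1/10 = 21/10
10 + 1/(21/10) = 10 + 10/21 = 220/21
2 + 1/(220/21) = 2 + 21/220 = 461/220
5 + 1/(461/220) = 5 + 220/461 = 2525/461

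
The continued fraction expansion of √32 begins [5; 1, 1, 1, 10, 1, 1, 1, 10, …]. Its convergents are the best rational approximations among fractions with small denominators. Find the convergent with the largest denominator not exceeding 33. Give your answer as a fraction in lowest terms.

a_0 = 5: 5/1  (≤ bound)
a_1 = 1: 6/1  (≤ bound)
a_2 = 1: 11/2  (≤ bound)
a_3 = 1: 17/3  (≤ bound)
a_4 = 10: 181/32  (≤ bound)
a_5 = 1: 198/35  (> 33, stop)

181/32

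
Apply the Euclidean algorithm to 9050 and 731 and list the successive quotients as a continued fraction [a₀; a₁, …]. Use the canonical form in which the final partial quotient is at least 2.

9050 ÷ 731 → quotient 12, remainder 278
731 ÷ 278 → quotient 2, remainder 175
278 ÷ 175 → quotient 1, remainder 103
175 ÷ 103 → quotient 1, remainder 72
103 ÷ 72 → quotient 1, remainder 31
72 ÷ 31 → quotient 2, remainder 10
31 ÷ 10 → quotient 3, remainder 1
10 ÷ 1 → quotient 10, remainder 0

[12; 2, 1, 1, 1, 2, 3, 10]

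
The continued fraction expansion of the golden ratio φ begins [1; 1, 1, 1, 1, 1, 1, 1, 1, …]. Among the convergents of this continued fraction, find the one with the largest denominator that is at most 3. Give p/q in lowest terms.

5/3

a_0 = 1: 1/1  (≤ bound)
a_1 = 1: 2/1  (≤ bound)
a_2 = 1: 3/2  (≤ bound)
a_3 = 1: 5/3  (≤ bound)
a_4 = 1: 8/5  (> 3, stop)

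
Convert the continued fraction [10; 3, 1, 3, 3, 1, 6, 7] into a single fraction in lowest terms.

Start with 7.
6 + 1/(7/1) = 6 + 1/7 = 43/7
1 + 1/(43/7) = 1 + 7/43 = 50/43
3 + 1/(50/43) = 3 + 43/50 = 193/50
3 + 1/(193/50) = 3 + 50/193 = 629/193
1 + 1/(629/193) = 1 + 193/629 = 822/629
3 + 1/(822/629) = 3 + 629/822 = 3095/822
10 + 1/(3095/822) = 10 + 822/3095 = 31772/3095

31772/3095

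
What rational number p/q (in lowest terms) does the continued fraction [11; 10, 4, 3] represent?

1476/133

Collapse the nested fraction from the inside out:
Start with 3.
4 + 1/(3/1) = 4 + 1/3 = 13/3
10 + 1/(13/3) = 10 + 3/13 = 133/13
11 + 1/(133/13) = 11 + 13/133 = 1476/133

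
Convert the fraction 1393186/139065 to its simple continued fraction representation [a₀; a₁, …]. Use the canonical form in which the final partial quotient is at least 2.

1393186 ÷ 139065 → quotient 10, remainder 2536
139065 ÷ 2536 → quotient 54, remainder 2121
2536 ÷ 2121 → quotient 1, remainder 415
2121 ÷ 415 → quotient 5, remainder 46
415 ÷ 46 → quotient 9, remainder 1
46 ÷ 1 → quotient 46, remainder 0

[10; 54, 1, 5, 9, 46]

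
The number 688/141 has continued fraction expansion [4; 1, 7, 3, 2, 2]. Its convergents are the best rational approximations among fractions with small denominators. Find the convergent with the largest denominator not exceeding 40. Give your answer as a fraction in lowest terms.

122/25

List convergents until the denominator exceeds the bound:
a_0 = 4: 4/1  (≤ bound)
a_1 = 1: 5/1  (≤ bound)
a_2 = 7: 39/8  (≤ bound)
a_3 = 3: 122/25  (≤ bound)
a_4 = 2: 283/58  (> 40, stop)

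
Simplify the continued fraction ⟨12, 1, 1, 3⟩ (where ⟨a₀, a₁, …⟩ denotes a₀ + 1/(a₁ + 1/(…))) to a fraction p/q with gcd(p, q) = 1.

a_0 = 12: 12/1
a_1 = 1: 13/1
a_2 = 1: 25/2
a_3 = 3: 88/7

88/7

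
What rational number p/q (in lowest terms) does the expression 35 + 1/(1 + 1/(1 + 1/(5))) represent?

391/11

Start with 5.
1 + 1/(5/1) = 1 + 1/5 = 6/5
1 + 1/(6/5) = 1 + 5/6 = 11/6
35 + 1/(11/6) = 35 + 6/11 = 391/11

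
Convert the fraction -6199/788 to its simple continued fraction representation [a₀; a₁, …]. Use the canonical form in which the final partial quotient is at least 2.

[-8; 7, 1, 1, 52]

-6199 ÷ 788 → quotient -8, remainder 105
788 ÷ 105 → quotient 7, remainder 53
105 ÷ 53 → quotient 1, remainder 52
53 ÷ 52 → quotient 1, remainder 1
52 ÷ 1 → quotient 52, remainder 0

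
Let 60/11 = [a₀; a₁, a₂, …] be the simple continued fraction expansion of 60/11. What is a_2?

5

60 = 5·11 + 5, so a_0 = 5
11 = 2·5 + 1, so a_1 = 2
5 = 5·1 + 0, so a_2 = 5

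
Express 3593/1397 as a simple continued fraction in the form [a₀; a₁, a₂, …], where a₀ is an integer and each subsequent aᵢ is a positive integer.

[2; 1, 1, 2, 1, 39, 5]

Run the Euclidean algorithm, recording each quotient:
⌊3593/1397⌋ = 2, remainder 799
⌊1397/799⌋ = 1, remainder 598
⌊799/598⌋ = 1, remainder 201
⌊598/201⌋ = 2, remainder 196
⌊201/196⌋ = 1, remainder 5
⌊196/5⌋ = 39, remainder 1
⌊5/1⌋ = 5, remainder 0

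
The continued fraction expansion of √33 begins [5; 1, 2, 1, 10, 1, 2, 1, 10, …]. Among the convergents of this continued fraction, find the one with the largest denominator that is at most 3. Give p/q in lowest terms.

17/3

a_0 = 5: 5/1  (≤ bound)
a_1 = 1: 6/1  (≤ bound)
a_2 = 2: 17/3  (≤ bound)
a_3 = 1: 23/4  (> 3, stop)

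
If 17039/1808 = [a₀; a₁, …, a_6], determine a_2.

⌊17039/1808⌋ = 9, remainder 767
⌊1808/767⌋ = 2, remainder 274
⌊767/274⌋ = 2, remainder 219

2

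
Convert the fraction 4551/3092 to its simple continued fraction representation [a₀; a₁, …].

[1; 2, 8, 2, 1, 1, 2, 13]

⌊4551/3092⌋ = 1, remainder 1459
⌊3092/1459⌋ = 2, remainder 174
⌊1459/174⌋ = 8, remainder 67
⌊174/67⌋ = 2, remainder 40
⌊67/40⌋ = 1, remainder 27
⌊40/27⌋ = 1, remainder 13
⌊27/13⌋ = 2, remainder 1
⌊13/1⌋ = 13, remainder 0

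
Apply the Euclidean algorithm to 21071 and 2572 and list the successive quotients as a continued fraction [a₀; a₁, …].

21071 ÷ 2572 → quotient 8, remainder 495
2572 ÷ 495 → quotient 5, remainder 97
495 ÷ 97 → quotient 5, remainder 10
97 ÷ 10 → quotient 9, remainder 7
10 ÷ 7 → quotient 1, remainder 3
7 ÷ 3 → quotient 2, remainder 1
3 ÷ 1 → quotient 3, remainder 0

[8; 5, 5, 9, 1, 2, 3]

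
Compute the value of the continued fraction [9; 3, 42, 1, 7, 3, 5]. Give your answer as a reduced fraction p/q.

Start with 5.
3 + 1/(5/1) = 3 + 1/5 = 16/5
7 + 1/(16/5) = 7 + 5/16 = 117/16
1 + 1/(117/16) = 1 + 16/117 = 133/117
42 + 1/(133/117) = 42 + 117/133 = 5703/133
3 + 1/(5703/133) = 3 + 133/5703 = 17242/5703
9 + 1/(17242/5703) = 9 + 5703/17242 = 160881/17242

160881/17242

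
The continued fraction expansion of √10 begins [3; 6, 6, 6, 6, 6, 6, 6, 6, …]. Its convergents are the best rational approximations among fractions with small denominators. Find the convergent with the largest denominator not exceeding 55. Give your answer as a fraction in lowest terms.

117/37

List convergents until the denominator exceeds the bound:
a_0 = 3: 3/1  (≤ bound)
a_1 = 6: 19/6  (≤ bound)
a_2 = 6: 117/37  (≤ bound)
a_3 = 6: 721/228  (> 55, stop)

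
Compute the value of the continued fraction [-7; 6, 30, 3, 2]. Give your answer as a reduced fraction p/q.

-8741/1279

Build up convergents one term at a time:
a_0 = -7: -7/1
a_1 = 6: -41/6
a_2 = 30: -1237/181
a_3 = 3: -3752/549
a_4 = 2: -8741/1279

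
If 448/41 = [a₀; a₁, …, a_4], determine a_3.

Apply division with remainder until the remainder is 0:
448 ÷ 41 → quotient 10, remainder 38
41 ÷ 38 → quotient 1, remainder 3
38 ÷ 3 → quotient 12, remainder 2
3 ÷ 2 → quotient 1, remainder 1

1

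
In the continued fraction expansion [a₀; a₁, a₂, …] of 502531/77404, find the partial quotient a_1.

Repeatedly divide and take the remainder:
⌊502531/77404⌋ = 6, remainder 38107
⌊77404/38107⌋ = 2, remainder 1190

2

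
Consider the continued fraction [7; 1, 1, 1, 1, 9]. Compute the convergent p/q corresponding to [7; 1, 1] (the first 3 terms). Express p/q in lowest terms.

15/2

Collapse the nested fraction from the inside out:
Start with 1.
1 + 1/(1/1) = 1 + 1/1 = 2/1
7 + 1/(2/1) = 7 + 1/2 = 15/2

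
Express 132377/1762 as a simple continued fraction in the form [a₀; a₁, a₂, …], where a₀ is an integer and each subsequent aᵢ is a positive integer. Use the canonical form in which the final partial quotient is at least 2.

[75; 7, 1, 3, 4, 1, 10]

⌊132377/1762⌋ = 75, remainder 227
⌊1762/227⌋ = 7, remainder 173
⌊227/173⌋ = 1, remainder 54
⌊173/54⌋ = 3, remainder 11
⌊54/11⌋ = 4, remainder 10
⌊11/10⌋ = 1, remainder 1
⌊10/1⌋ = 10, remainder 0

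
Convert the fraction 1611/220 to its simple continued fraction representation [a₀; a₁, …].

1611 = 7·220 + 71, so a_0 = 7
220 = 3·71 + 7, so a_1 = 3
71 = 10·7 + 1, so a_2 = 10
7 = 7·1 + 0, so a_3 = 7

[7; 3, 10, 7]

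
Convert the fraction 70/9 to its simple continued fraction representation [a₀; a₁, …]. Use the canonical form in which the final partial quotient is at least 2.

70 = 7·9 + 7, so a_0 = 7
9 = 1·7 + 2, so a_1 = 1
7 = 3·2 + 1, so a_2 = 3
2 = 2·1 + 0, so a_3 = 2

[7; 1, 3, 2]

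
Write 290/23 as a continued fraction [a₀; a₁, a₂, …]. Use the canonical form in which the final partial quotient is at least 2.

[12; 1, 1, 1, 1, 4]

⌊290/23⌋ = 12, remainder 14
⌊23/14⌋ = 1, remainder 9
⌊14/9⌋ = 1, remainder 5
⌊9/5⌋ = 1, remainder 4
⌊5/4⌋ = 1, remainder 1
⌊4/1⌋ = 4, remainder 0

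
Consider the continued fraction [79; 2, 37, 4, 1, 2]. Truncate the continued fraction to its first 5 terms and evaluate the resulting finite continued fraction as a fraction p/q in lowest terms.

29969/377

a_0 = 79: 79/1
a_1 = 2: 159/2
a_2 = 37: 5962/75
a_3 = 4: 24007/302
a_4 = 1: 29969/377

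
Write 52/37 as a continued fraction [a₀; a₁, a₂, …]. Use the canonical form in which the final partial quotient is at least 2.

Repeatedly divide and take the remainder:
52 = 1·37 + 15, so a_0 = 1
37 = 2·15 + 7, so a_1 = 2
15 = 2·7 + 1, so a_2 = 2
7 = 7·1 + 0, so a_3 = 7

[1; 2, 2, 7]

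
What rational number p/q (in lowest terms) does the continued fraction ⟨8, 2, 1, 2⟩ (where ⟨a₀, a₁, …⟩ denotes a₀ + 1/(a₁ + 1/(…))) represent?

67/8

Collapse the nested fraction from the inside out:
Start with 2.
1 + 1/(2/1) = 1 + 1/2 = 3/2
2 + 1/(3/2) = 2 + 2/3 = 8/3
8 + 1/(8/3) = 8 + 3/8 = 67/8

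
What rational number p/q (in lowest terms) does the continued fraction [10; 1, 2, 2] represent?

75/7

Starting at the tail and folding back:
Start with 2.
2 + 1/(2/1) = 2 + 1/2 = 5/2
1 + 1/(5/2) = 1 + 2/5 = 7/5
10 + 1/(7/5) = 10 + 5/7 = 75/7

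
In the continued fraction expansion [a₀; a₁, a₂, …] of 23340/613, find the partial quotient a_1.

13

23340 ÷ 613 → quotient 38, remainder 46
613 ÷ 46 → quotient 13, remainder 15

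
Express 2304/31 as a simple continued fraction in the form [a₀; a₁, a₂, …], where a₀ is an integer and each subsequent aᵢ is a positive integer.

2304 = 74·31 + 10, so a_0 = 74
31 = 3·10 + 1, so a_1 = 3
10 = 10·1 + 0, so a_2 = 10

[74; 3, 10]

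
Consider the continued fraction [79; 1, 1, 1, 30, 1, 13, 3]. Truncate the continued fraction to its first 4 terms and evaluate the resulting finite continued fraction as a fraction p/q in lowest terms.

239/3

Start with 1.
1 + 1/(1/1) = 1 + 1/1 = 2/1
1 + 1/(2/1) = 1 + 1/2 = 3/2
79 + 1/(3/2) = 79 + 2/3 = 239/3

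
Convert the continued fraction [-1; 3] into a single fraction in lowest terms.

Compute successive convergents:
a_0 = -1: -1/1
a_1 = 3: -2/3

-2/3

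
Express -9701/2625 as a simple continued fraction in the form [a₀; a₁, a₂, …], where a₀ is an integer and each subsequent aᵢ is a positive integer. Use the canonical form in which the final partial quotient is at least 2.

-9701 ÷ 2625 → quotient -4, remainder 799
2625 ÷ 799 → quotient 3, remainder 228
799 ÷ 228 → quotient 3, remainder 115
228 ÷ 115 → quotient 1, remainder 113
115 ÷ 113 → quotient 1, remainder 2
113 ÷ 2 → quotient 56, remainder 1
2 ÷ 1 → quotient 2, remainder 0

[-4; 3, 3, 1, 1, 56, 2]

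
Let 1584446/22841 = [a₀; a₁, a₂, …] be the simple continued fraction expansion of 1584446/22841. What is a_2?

1

⌊1584446/22841⌋ = 69, remainder 8417
⌊22841/8417⌋ = 2, remainder 6007
⌊8417/6007⌋ = 1, remainder 2410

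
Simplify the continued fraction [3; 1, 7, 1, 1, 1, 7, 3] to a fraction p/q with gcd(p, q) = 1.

2420/623

a_0 = 3: 3/1
a_1 = 1: 4/1
a_2 = 7: 31/8
a_3 = 1: 35/9
a_4 = 1: 66/17
a_5 = 1: 101/26
a_6 = 7: 773/199
a_7 = 3: 2420/623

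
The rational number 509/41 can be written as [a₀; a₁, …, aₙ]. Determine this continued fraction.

⌊509/41⌋ = 12, remainder 17
⌊41/17⌋ = 2, remainder 7
⌊17/7⌋ = 2, remainder 3
⌊7/3⌋ = 2, remainder 1
⌊3/1⌋ = 3, remainder 0

[12; 2, 2, 2, 3]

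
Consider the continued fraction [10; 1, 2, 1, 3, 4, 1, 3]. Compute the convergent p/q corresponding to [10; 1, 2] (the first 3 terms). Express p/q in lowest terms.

Start with 2.
1 + 1/(2/1) = 1 + 1/2 = 3/2
10 + 1/(3/2) = 10 + 2/3 = 32/3

32/3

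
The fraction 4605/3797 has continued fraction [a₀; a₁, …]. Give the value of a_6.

⌊4605/3797⌋ = 1, remainder 808
⌊3797/808⌋ = 4, remainder 565
⌊808/565⌋ = 1, remainder 243
⌊565/243⌋ = 2, remainder 79
⌊243/79⌋ = 3, remainder 6
⌊79/6⌋ = 13, remainder 1
⌊6/1⌋ = 6, remainder 0

6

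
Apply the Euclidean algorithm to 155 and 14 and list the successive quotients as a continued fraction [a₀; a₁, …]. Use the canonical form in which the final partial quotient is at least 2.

⌊155/14⌋ = 11, remainder 1
⌊14/1⌋ = 14, remainder 0

[11; 14]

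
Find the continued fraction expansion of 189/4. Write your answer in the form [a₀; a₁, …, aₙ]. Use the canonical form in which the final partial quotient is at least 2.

189 = 47·4 + 1, so a_0 = 47
4 = 4·1 + 0, so a_1 = 4

[47; 4]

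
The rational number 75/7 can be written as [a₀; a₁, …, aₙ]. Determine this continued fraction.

[10; 1, 2, 2]

Apply division with remainder until the remainder is 0:
75 = 10·7 + 5, so a_0 = 10
7 = 1·5 + 2, so a_1 = 1
5 = 2·2 + 1, so a_2 = 2
2 = 2·1 + 0, so a_3 = 2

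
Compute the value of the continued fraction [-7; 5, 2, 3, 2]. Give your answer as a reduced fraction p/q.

Start with 2.
3 + 1/(2/1) = 3 + 1/2 = 7/2
2 + 1/(7/2) = 2 + 2/7 = 16/7
5 + 1/(16/7) = 5 + 7/16 = 87/16
-7 + 1/(87/16) = -7 + 16/87 = -593/87

-593/87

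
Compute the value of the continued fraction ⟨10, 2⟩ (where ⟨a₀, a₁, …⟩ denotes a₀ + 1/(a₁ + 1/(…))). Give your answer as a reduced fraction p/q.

a_0 = 10: 10/1
a_1 = 2: 21/2

21/2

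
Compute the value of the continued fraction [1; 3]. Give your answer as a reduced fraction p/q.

4/3

Build up convergents one term at a time:
a_0 = 1: 1/1
a_1 = 3: 4/3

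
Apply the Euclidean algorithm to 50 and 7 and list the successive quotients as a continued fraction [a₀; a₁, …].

[7; 7]

Run the Euclidean algorithm, recording each quotient:
50 ÷ 7 → quotient 7, remainder 1
7 ÷ 1 → quotient 7, remainder 0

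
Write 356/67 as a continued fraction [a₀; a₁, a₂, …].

Repeatedly divide and take the remainder:
⌊356/67⌋ = 5, remainder 21
⌊67/21⌋ = 3, remainder 4
⌊21/4⌋ = 5, remainder 1
⌊4/1⌋ = 4, remainder 0

[5; 3, 5, 4]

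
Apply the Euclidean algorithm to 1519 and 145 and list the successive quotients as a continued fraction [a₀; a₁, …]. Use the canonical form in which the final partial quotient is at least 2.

[10; 2, 9, 1, 6]

⌊1519/145⌋ = 10, remainder 69
⌊145/69⌋ = 2, remainder 7
⌊69/7⌋ = 9, remainder 6
⌊7/6⌋ = 1, remainder 1
⌊6/1⌋ = 6, remainder 0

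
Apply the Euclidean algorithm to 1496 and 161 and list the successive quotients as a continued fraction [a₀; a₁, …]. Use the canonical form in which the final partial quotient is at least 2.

[9; 3, 2, 2, 1, 6]

⌊1496/161⌋ = 9, remainder 47
⌊161/47⌋ = 3, remainder 20
⌊47/20⌋ = 2, remainder 7
⌊20/7⌋ = 2, remainder 6
⌊7/6⌋ = 1, remainder 1
⌊6/1⌋ = 6, remainder 0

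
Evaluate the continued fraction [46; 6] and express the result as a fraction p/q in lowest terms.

277/6

Start with 6.
46 + 1/(6/1) = 46 + 1/6 = 277/6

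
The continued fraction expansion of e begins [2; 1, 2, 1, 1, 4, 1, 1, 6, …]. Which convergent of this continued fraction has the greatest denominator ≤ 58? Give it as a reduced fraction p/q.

List convergents until the denominator exceeds the bound:
a_0 = 2: 2/1  (≤ bound)
a_1 = 1: 3/1  (≤ bound)
a_2 = 2: 8/3  (≤ bound)
a_3 = 1: 11/4  (≤ bound)
a_4 = 1: 19/7  (≤ bound)
a_5 = 4: 87/32  (≤ bound)
a_6 = 1: 106/39  (≤ bound)
a_7 = 1: 193/71  (> 58, stop)

106/39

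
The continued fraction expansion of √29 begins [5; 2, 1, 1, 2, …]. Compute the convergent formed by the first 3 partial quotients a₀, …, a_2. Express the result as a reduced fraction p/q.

a_0 = 5: 5/1
a_1 = 2: 11/2
a_2 = 1: 16/3

16/3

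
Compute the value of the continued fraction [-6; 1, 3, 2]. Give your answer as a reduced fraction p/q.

-47/9

Start with 2.
3 + 1/(2/1) = 3 + 1/2 = 7/2
1 + 1/(7/2) = 1 + 2/7 = 9/7
-6 + 1/(9/7) = -6 + 7/9 = -47/9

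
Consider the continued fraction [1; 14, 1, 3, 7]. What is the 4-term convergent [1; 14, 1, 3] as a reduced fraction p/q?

a_0 = 1: 1/1
a_1 = 14: 15/14
a_2 = 1: 16/15
a_3 = 3: 63/59

63/59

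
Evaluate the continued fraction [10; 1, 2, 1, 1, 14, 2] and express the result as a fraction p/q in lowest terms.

2261/211

Build up convergents one term at a time:
a_0 = 10: 10/1
a_1 = 1: 11/1
a_2 = 2: 32/3
a_3 = 1: 43/4
a_4 = 1: 75/7
a_5 = 14: 1093/102
a_6 = 2: 2261/211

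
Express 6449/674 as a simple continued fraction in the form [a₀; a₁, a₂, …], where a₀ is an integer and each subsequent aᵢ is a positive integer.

6449 = 9·674 + 383, so a_0 = 9
674 = 1·383 + 291, so a_1 = 1
383 = 1·291 + 92, so a_2 = 1
291 = 3·92 + 15, so a_3 = 3
92 = 6·15 + 2, so a_4 = 6
15 = 7·2 + 1, so a_5 = 7
2 = 2·1 + 0, so a_6 = 2

[9; 1, 1, 3, 6, 7, 2]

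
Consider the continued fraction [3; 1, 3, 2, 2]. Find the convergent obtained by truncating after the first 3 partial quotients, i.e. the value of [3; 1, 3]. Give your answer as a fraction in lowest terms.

15/4

a_0 = 3: 3/1
a_1 = 1: 4/1
a_2 = 3: 15/4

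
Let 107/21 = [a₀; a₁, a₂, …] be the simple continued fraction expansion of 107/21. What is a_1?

10

Run the Euclidean algorithm, recording each quotient:
⌊107/21⌋ = 5, remainder 2
⌊21/2⌋ = 10, remainder 1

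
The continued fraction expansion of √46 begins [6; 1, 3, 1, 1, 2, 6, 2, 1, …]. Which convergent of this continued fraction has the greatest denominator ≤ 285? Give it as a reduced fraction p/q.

a_0 = 6: 6/1  (≤ bound)
a_1 = 1: 7/1  (≤ bound)
a_2 = 3: 27/4  (≤ bound)
a_3 = 1: 34/5  (≤ bound)
a_4 = 1: 61/9  (≤ bound)
a_5 = 2: 156/23  (≤ bound)
a_6 = 6: 997/147  (≤ bound)
a_7 = 2: 2150/317  (> 285, stop)

997/147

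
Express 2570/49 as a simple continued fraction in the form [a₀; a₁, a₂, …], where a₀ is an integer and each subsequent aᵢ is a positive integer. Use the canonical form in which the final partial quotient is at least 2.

[52; 2, 4, 2, 2]

2570 ÷ 49 → quotient 52, remainder 22
49 ÷ 22 → quotient 2, remainder 5
22 ÷ 5 → quotient 4, remainder 2
5 ÷ 2 → quotient 2, remainder 1
2 ÷ 1 → quotient 2, remainder 0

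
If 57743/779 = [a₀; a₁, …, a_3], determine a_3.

3

57743 = 74·779 + 97, so a_0 = 74
779 = 8·97 + 3, so a_1 = 8
97 = 32·3 + 1, so a_2 = 32
3 = 3·1 + 0, so a_3 = 3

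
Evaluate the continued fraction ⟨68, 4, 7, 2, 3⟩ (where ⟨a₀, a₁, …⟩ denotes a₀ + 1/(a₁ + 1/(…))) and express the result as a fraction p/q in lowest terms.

14672/215

Compute successive convergents:
a_0 = 68: 68/1
a_1 = 4: 273/4
a_2 = 7: 1979/29
a_3 = 2: 4231/62
a_4 = 3: 14672/215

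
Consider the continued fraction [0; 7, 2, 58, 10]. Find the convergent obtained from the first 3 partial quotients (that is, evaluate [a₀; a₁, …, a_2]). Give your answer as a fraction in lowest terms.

2/15

Start with 2.
7 + 1/(2/1) = 7 + 1/2 = 15/2
0 + 1/(15/2) = 0 + 2/15 = 2/15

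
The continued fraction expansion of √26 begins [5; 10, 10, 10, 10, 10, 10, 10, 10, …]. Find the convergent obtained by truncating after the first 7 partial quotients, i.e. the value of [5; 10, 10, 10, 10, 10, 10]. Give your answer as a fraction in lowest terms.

5357035/1050601

Starting at the tail and folding back:
Start with 10.
10 + 1/(10/1) = 10 + 1/10 = 101/10
10 + 1/(101/10) = 10 + 10/101 = 1020/101
10 + 1/(1020/101) = 10 + 101/1020 = 10301/1020
10 + 1/(10301/1020) = 10 + 1020/10301 = 104030/10301
10 + 1/(104030/10301) = 10 + 10301/104030 = 1050601/104030
5 + 1/(1050601/104030) = 5 + 104030/1050601 = 5357035/1050601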